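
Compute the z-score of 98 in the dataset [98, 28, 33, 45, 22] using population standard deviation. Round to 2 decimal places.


Mean = (98 + 28 + 33 + 45 + 22) / 5 = 45.2
Variance = sum((x_i - mean)^2) / n = 754.16
Std = sqrt(754.16) = 27.462
Z = (x - mean) / std
= (98 - 45.2) / 27.462
= 52.8 / 27.462
= 1.92

1.92


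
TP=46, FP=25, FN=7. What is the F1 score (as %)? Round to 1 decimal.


Precision = TP / (TP + FP) = 46 / 71 = 0.6479
Recall = TP / (TP + FN) = 46 / 53 = 0.8679
F1 = 2 * P * R / (P + R)
= 2 * 0.6479 * 0.8679 / (0.6479 + 0.8679)
= 1.1246 / 1.5158
= 0.7419
As percentage: 74.2%

74.2


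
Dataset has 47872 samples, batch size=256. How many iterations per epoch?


Iterations per epoch = dataset_size / batch_size
= 47872 / 256
= 187

187


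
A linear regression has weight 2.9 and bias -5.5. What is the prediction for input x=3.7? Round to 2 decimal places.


y = 2.9 * 3.7 + (-5.5)
= 10.73 + (-5.5)
= 5.23

5.23


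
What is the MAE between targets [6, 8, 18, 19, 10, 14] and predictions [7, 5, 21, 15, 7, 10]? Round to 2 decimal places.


Absolute errors: [1, 3, 3, 4, 3, 4]
Sum of absolute errors = 18
MAE = 18 / 6 = 3.00

3.00


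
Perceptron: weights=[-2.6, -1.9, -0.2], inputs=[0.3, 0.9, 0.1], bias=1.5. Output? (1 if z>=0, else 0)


z = w . x + b
= -2.6*0.3 + -1.9*0.9 + -0.2*0.1 + 1.5
= -0.78 + -1.71 + -0.02 + 1.5
= -2.51 + 1.5
= -1.01
Since z = -1.01 < 0, output = 0

0


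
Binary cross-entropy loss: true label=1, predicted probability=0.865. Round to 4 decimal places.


For y=1: Loss = -log(p)
= -log(0.865)
= -(-0.145)
= 0.1450

0.1450


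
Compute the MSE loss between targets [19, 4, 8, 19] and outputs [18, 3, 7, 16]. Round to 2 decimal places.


Differences: [1, 1, 1, 3]
Squared errors: [1, 1, 1, 9]
Sum of squared errors = 12
MSE = 12 / 4 = 3.00

3.00


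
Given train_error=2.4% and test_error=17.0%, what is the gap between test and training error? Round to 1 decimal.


Generalization gap = test_error - train_error
= 17.0 - 2.4
= 14.6%
A large gap suggests overfitting.

14.6


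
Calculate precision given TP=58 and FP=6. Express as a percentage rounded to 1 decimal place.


Precision = TP / (TP + FP) * 100
= 58 / (58 + 6)
= 58 / 64
= 0.9062
= 90.6%

90.6


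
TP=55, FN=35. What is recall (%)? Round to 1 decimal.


Recall = TP / (TP + FN) * 100
= 55 / (55 + 35)
= 55 / 90
= 0.6111
= 61.1%

61.1


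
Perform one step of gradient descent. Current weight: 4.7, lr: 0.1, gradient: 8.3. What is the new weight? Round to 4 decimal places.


w_new = w_old - lr * gradient
= 4.7 - 0.1 * 8.3
= 4.7 - (0.83)
= 3.8700

3.8700


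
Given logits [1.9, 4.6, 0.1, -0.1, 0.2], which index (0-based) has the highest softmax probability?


Softmax is a monotonic transformation, so it preserves the argmax.
We need to find the index of the maximum logit.
Index 0: 1.9
Index 1: 4.6
Index 2: 0.1
Index 3: -0.1
Index 4: 0.2
Maximum logit = 4.6 at index 1

1


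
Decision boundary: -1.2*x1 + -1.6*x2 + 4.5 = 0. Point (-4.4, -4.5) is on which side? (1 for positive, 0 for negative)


Compute -1.2 * -4.4 + -1.6 * -4.5 + 4.5
= 5.28 + 7.2 + 4.5
= 16.98
Since 16.98 >= 0, the point is on the positive side.

1


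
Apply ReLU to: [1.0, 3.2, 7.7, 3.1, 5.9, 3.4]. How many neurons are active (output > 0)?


ReLU(x) = max(0, x) for each element:
ReLU(1.0) = 1.0
ReLU(3.2) = 3.2
ReLU(7.7) = 7.7
ReLU(3.1) = 3.1
ReLU(5.9) = 5.9
ReLU(3.4) = 3.4
Active neurons (>0): 6

6


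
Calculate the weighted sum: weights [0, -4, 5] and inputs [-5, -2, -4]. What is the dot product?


Element-wise products:
0 * -5 = 0
-4 * -2 = 8
5 * -4 = -20
Sum = 0 + 8 + -20
= -12

-12


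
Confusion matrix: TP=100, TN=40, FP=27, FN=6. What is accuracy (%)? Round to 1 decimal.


Accuracy = (TP + TN) / (TP + TN + FP + FN) * 100
= (100 + 40) / (100 + 40 + 27 + 6)
= 140 / 173
= 0.8092
= 80.9%

80.9


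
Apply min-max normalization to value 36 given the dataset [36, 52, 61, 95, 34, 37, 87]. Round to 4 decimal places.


Min = 34, Max = 95
Range = 95 - 34 = 61
Scaled = (x - min) / (max - min)
= (36 - 34) / 61
= 2 / 61
= 0.0328

0.0328


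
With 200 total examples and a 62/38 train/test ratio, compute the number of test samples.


Train samples = 200 * 62% = 124
Test samples = 200 - 124
= 76

76


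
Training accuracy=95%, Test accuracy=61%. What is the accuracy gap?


Gap = train_accuracy - test_accuracy
= 95 - 61
= 34%
This large gap strongly indicates overfitting.

34


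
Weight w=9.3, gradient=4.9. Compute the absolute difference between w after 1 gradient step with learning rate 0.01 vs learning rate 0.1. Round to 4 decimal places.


With lr=0.01: w_new = 9.3 - 0.01 * 4.9 = 9.251
With lr=0.1: w_new = 9.3 - 0.1 * 4.9 = 8.81
Absolute difference = |9.251 - 8.81|
= 0.4410

0.4410


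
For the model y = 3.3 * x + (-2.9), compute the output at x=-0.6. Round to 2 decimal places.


y = 3.3 * -0.6 + (-2.9)
= -1.98 + (-2.9)
= -4.88

-4.88


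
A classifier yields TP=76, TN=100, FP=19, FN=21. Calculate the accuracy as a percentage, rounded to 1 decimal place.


Accuracy = (TP + TN) / (TP + TN + FP + FN) * 100
= (76 + 100) / (76 + 100 + 19 + 21)
= 176 / 216
= 0.8148
= 81.5%

81.5


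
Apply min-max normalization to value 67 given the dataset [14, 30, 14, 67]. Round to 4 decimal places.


Min = 14, Max = 67
Range = 67 - 14 = 53
Scaled = (x - min) / (max - min)
= (67 - 14) / 53
= 53 / 53
= 1.0000

1.0000


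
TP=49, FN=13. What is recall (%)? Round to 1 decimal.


Recall = TP / (TP + FN) * 100
= 49 / (49 + 13)
= 49 / 62
= 0.7903
= 79.0%

79.0


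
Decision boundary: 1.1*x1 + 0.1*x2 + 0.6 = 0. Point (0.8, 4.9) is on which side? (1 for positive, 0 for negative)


Compute 1.1 * 0.8 + 0.1 * 4.9 + 0.6
= 0.88 + 0.49 + 0.6
= 1.97
Since 1.97 >= 0, the point is on the positive side.

1


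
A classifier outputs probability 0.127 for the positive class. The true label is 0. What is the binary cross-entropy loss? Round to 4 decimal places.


For y=0: Loss = -log(1-p)
= -log(1 - 0.127)
= -log(0.873)
= -(-0.1358)
= 0.1358

0.1358


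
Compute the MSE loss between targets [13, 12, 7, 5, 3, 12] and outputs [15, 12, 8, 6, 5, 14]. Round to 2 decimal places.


Differences: [-2, 0, -1, -1, -2, -2]
Squared errors: [4, 0, 1, 1, 4, 4]
Sum of squared errors = 14
MSE = 14 / 6 = 2.33

2.33


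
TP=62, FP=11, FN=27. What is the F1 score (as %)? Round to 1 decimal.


Precision = TP / (TP + FP) = 62 / 73 = 0.8493
Recall = TP / (TP + FN) = 62 / 89 = 0.6966
F1 = 2 * P * R / (P + R)
= 2 * 0.8493 * 0.6966 / (0.8493 + 0.6966)
= 1.1833 / 1.5459
= 0.7654
As percentage: 76.5%

76.5


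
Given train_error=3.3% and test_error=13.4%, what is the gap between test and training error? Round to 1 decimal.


Generalization gap = test_error - train_error
= 13.4 - 3.3
= 10.1%
A large gap suggests overfitting.

10.1


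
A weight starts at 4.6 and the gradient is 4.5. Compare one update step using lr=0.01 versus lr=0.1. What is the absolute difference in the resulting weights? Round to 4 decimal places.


With lr=0.01: w_new = 4.6 - 0.01 * 4.5 = 4.555
With lr=0.1: w_new = 4.6 - 0.1 * 4.5 = 4.15
Absolute difference = |4.555 - 4.15|
= 0.4050

0.4050


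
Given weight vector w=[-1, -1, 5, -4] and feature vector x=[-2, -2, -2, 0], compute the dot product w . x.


Element-wise products:
-1 * -2 = 2
-1 * -2 = 2
5 * -2 = -10
-4 * 0 = 0
Sum = 2 + 2 + -10 + 0
= -6

-6


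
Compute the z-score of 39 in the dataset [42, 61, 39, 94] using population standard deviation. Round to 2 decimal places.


Mean = (42 + 61 + 39 + 94) / 4 = 59.0
Variance = sum((x_i - mean)^2) / n = 479.5
Std = sqrt(479.5) = 21.8975
Z = (x - mean) / std
= (39 - 59.0) / 21.8975
= -20.0 / 21.8975
= -0.91

-0.91


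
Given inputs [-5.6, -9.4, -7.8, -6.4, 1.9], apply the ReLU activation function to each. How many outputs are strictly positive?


ReLU(x) = max(0, x) for each element:
ReLU(-5.6) = 0
ReLU(-9.4) = 0
ReLU(-7.8) = 0
ReLU(-6.4) = 0
ReLU(1.9) = 1.9
Active neurons (>0): 1

1


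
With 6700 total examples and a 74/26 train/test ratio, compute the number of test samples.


Train samples = 6700 * 74% = 4958
Test samples = 6700 - 4958
= 1742

1742


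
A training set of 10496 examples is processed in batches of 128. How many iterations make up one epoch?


Iterations per epoch = dataset_size / batch_size
= 10496 / 128
= 82

82


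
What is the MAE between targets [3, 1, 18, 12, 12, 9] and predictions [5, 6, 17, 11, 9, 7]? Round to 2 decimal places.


Absolute errors: [2, 5, 1, 1, 3, 2]
Sum of absolute errors = 14
MAE = 14 / 6 = 2.33

2.33


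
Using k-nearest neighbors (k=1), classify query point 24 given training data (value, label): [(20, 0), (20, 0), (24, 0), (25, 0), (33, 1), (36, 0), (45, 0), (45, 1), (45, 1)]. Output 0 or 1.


Distances from query 24:
Point 24 (class 0): distance = 0
K=1 nearest neighbors: classes = [0]
Votes for class 1: 0 / 1
Majority vote => class 0

0


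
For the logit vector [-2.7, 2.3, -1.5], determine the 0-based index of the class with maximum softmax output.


Softmax is a monotonic transformation, so it preserves the argmax.
We need to find the index of the maximum logit.
Index 0: -2.7
Index 1: 2.3
Index 2: -1.5
Maximum logit = 2.3 at index 1

1


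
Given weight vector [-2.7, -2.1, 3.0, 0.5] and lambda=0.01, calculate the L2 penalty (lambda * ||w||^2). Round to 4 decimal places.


Squaring each weight:
(-2.7)^2 = 7.29
(-2.1)^2 = 4.41
3.0^2 = 9.0
0.5^2 = 0.25
Sum of squares = 20.95
Penalty = 0.01 * 20.95 = 0.2095

0.2095


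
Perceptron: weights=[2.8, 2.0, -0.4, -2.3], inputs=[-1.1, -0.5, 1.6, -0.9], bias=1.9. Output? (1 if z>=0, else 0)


z = w . x + b
= 2.8*-1.1 + 2.0*-0.5 + -0.4*1.6 + -2.3*-0.9 + 1.9
= -3.08 + -1.0 + -0.64 + 2.07 + 1.9
= -2.65 + 1.9
= -0.75
Since z = -0.75 < 0, output = 0

0


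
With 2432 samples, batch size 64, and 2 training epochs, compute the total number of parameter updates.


Iterations per epoch = 2432 / 64 = 38
Total updates = iterations_per_epoch * epochs
= 38 * 2
= 76

76


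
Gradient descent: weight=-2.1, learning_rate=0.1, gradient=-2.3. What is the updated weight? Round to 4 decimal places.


w_new = w_old - lr * gradient
= -2.1 - 0.1 * -2.3
= -2.1 - (-0.23)
= -1.8700

-1.8700


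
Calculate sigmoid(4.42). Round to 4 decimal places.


sigmoid(z) = 1 / (1 + exp(-z))
exp(-(4.42)) = exp(-4.42) = 0.012
1 + 0.012 = 1.012
1 / 1.012 = 0.9881

0.9881


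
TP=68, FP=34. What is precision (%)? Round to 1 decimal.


Precision = TP / (TP + FP) * 100
= 68 / (68 + 34)
= 68 / 102
= 0.6667
= 66.7%

66.7


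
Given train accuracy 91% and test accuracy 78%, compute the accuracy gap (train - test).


Gap = train_accuracy - test_accuracy
= 91 - 78
= 13%
This gap suggests the model is overfitting.

13


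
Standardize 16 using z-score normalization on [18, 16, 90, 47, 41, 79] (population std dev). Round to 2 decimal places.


Mean = (18 + 16 + 90 + 47 + 41 + 79) / 6 = 48.5
Variance = sum((x_i - mean)^2) / n = 782.9167
Std = sqrt(782.9167) = 27.9806
Z = (x - mean) / std
= (16 - 48.5) / 27.9806
= -32.5 / 27.9806
= -1.16

-1.16


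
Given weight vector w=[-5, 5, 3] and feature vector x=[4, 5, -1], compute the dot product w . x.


Element-wise products:
-5 * 4 = -20
5 * 5 = 25
3 * -1 = -3
Sum = -20 + 25 + -3
= 2

2


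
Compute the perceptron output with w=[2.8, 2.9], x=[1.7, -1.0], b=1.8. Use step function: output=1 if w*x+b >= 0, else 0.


z = w . x + b
= 2.8*1.7 + 2.9*-1.0 + 1.8
= 4.76 + -2.9 + 1.8
= 1.86 + 1.8
= 3.66
Since z = 3.66 >= 0, output = 1

1


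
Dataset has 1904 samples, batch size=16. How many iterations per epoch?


Iterations per epoch = dataset_size / batch_size
= 1904 / 16
= 119

119


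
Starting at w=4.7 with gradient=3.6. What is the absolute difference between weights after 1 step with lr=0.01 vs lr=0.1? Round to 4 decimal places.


With lr=0.01: w_new = 4.7 - 0.01 * 3.6 = 4.664
With lr=0.1: w_new = 4.7 - 0.1 * 3.6 = 4.34
Absolute difference = |4.664 - 4.34|
= 0.3240

0.3240


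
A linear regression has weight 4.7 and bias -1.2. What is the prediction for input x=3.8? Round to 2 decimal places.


y = 4.7 * 3.8 + (-1.2)
= 17.86 + (-1.2)
= 16.66

16.66


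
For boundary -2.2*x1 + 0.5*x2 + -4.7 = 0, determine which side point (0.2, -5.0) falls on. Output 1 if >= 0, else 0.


Compute -2.2 * 0.2 + 0.5 * -5.0 + -4.7
= -0.44 + -2.5 + -4.7
= -7.64
Since -7.64 < 0, the point is on the negative side.

0


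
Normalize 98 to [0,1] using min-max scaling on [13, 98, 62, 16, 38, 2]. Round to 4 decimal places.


Min = 2, Max = 98
Range = 98 - 2 = 96
Scaled = (x - min) / (max - min)
= (98 - 2) / 96
= 96 / 96
= 1.0000

1.0000


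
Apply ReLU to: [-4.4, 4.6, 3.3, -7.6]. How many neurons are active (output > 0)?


ReLU(x) = max(0, x) for each element:
ReLU(-4.4) = 0
ReLU(4.6) = 4.6
ReLU(3.3) = 3.3
ReLU(-7.6) = 0
Active neurons (>0): 2

2


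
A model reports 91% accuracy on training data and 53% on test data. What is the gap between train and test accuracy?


Gap = train_accuracy - test_accuracy
= 91 - 53
= 38%
This large gap strongly indicates overfitting.

38


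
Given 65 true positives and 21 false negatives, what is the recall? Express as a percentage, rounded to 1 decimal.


Recall = TP / (TP + FN) * 100
= 65 / (65 + 21)
= 65 / 86
= 0.7558
= 75.6%

75.6


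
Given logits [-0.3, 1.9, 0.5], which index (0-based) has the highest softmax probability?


Softmax is a monotonic transformation, so it preserves the argmax.
We need to find the index of the maximum logit.
Index 0: -0.3
Index 1: 1.9
Index 2: 0.5
Maximum logit = 1.9 at index 1

1


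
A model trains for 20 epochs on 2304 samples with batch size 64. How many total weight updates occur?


Iterations per epoch = 2304 / 64 = 36
Total updates = iterations_per_epoch * epochs
= 36 * 20
= 720

720


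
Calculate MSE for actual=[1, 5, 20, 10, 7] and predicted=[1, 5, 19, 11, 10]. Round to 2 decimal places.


Differences: [0, 0, 1, -1, -3]
Squared errors: [0, 0, 1, 1, 9]
Sum of squared errors = 11
MSE = 11 / 5 = 2.20

2.20


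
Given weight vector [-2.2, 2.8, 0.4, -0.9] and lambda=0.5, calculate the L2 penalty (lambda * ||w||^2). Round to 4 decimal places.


Squaring each weight:
(-2.2)^2 = 4.84
2.8^2 = 7.84
0.4^2 = 0.16
(-0.9)^2 = 0.81
Sum of squares = 13.65
Penalty = 0.5 * 13.65 = 6.8250

6.8250


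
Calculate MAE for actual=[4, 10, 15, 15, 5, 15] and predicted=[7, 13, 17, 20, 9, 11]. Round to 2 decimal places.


Absolute errors: [3, 3, 2, 5, 4, 4]
Sum of absolute errors = 21
MAE = 21 / 6 = 3.50

3.50


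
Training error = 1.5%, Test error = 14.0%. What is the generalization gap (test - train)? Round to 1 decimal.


Generalization gap = test_error - train_error
= 14.0 - 1.5
= 12.5%
A large gap suggests overfitting.

12.5


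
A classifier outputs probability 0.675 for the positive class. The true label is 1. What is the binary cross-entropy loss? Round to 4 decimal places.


For y=1: Loss = -log(p)
= -log(0.675)
= -(-0.393)
= 0.3930

0.3930


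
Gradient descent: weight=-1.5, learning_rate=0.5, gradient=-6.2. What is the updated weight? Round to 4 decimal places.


w_new = w_old - lr * gradient
= -1.5 - 0.5 * -6.2
= -1.5 - (-3.1)
= 1.6000

1.6000


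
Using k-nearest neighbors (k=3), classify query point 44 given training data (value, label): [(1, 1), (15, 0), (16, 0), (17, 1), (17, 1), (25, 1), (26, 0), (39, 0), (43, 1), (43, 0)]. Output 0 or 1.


Distances from query 44:
Point 43 (class 0): distance = 1
Point 43 (class 1): distance = 1
Point 39 (class 0): distance = 5
K=3 nearest neighbors: classes = [0, 1, 0]
Votes for class 1: 1 / 3
Majority vote => class 0

0


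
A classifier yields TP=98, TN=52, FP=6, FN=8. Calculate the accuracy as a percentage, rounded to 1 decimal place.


Accuracy = (TP + TN) / (TP + TN + FP + FN) * 100
= (98 + 52) / (98 + 52 + 6 + 8)
= 150 / 164
= 0.9146
= 91.5%

91.5


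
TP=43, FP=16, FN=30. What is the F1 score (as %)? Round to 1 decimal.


Precision = TP / (TP + FP) = 43 / 59 = 0.7288
Recall = TP / (TP + FN) = 43 / 73 = 0.589
F1 = 2 * P * R / (P + R)
= 2 * 0.7288 * 0.589 / (0.7288 + 0.589)
= 0.8586 / 1.3179
= 0.6515
As percentage: 65.2%

65.2


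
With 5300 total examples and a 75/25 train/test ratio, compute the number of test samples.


Train samples = 5300 * 75% = 3975
Test samples = 5300 - 3975
= 1325

1325


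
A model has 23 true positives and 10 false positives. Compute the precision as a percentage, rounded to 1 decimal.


Precision = TP / (TP + FP) * 100
= 23 / (23 + 10)
= 23 / 33
= 0.697
= 69.7%

69.7


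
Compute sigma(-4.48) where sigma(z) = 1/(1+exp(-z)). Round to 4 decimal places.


sigmoid(z) = 1 / (1 + exp(-z))
exp(-(-4.48)) = exp(4.48) = 88.2347
1 + 88.2347 = 89.2347
1 / 89.2347 = 0.0112

0.0112


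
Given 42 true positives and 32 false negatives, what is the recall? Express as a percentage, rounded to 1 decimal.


Recall = TP / (TP + FN) * 100
= 42 / (42 + 32)
= 42 / 74
= 0.5676
= 56.8%

56.8


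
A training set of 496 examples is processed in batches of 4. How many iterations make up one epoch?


Iterations per epoch = dataset_size / batch_size
= 496 / 4
= 124

124


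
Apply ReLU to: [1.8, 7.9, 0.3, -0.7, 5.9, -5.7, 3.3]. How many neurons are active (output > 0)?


ReLU(x) = max(0, x) for each element:
ReLU(1.8) = 1.8
ReLU(7.9) = 7.9
ReLU(0.3) = 0.3
ReLU(-0.7) = 0
ReLU(5.9) = 5.9
ReLU(-5.7) = 0
ReLU(3.3) = 3.3
Active neurons (>0): 5

5


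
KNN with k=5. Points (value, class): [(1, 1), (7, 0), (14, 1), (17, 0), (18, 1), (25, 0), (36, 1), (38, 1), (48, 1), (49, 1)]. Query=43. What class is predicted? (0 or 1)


Distances from query 43:
Point 38 (class 1): distance = 5
Point 48 (class 1): distance = 5
Point 49 (class 1): distance = 6
Point 36 (class 1): distance = 7
Point 25 (class 0): distance = 18
K=5 nearest neighbors: classes = [1, 1, 1, 1, 0]
Votes for class 1: 4 / 5
Majority vote => class 1

1


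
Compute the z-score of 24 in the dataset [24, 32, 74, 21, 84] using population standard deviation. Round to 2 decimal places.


Mean = (24 + 32 + 74 + 21 + 84) / 5 = 47.0
Variance = sum((x_i - mean)^2) / n = 705.6
Std = sqrt(705.6) = 26.5631
Z = (x - mean) / std
= (24 - 47.0) / 26.5631
= -23.0 / 26.5631
= -0.87

-0.87


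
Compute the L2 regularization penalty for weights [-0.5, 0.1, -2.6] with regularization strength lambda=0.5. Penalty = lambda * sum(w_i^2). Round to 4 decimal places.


Squaring each weight:
(-0.5)^2 = 0.25
0.1^2 = 0.01
(-2.6)^2 = 6.76
Sum of squares = 7.02
Penalty = 0.5 * 7.02 = 3.5100

3.5100


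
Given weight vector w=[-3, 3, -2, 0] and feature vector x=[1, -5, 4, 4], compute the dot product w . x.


Element-wise products:
-3 * 1 = -3
3 * -5 = -15
-2 * 4 = -8
0 * 4 = 0
Sum = -3 + -15 + -8 + 0
= -26

-26


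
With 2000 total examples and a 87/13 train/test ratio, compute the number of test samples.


Train samples = 2000 * 87% = 1740
Test samples = 2000 - 1740
= 260

260


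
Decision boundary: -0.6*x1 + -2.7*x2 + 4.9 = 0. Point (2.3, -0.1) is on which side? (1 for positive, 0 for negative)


Compute -0.6 * 2.3 + -2.7 * -0.1 + 4.9
= -1.38 + 0.27 + 4.9
= 3.79
Since 3.79 >= 0, the point is on the positive side.

1


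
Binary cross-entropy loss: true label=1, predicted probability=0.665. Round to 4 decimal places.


For y=1: Loss = -log(p)
= -log(0.665)
= -(-0.408)
= 0.4080

0.4080


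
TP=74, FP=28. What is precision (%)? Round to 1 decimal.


Precision = TP / (TP + FP) * 100
= 74 / (74 + 28)
= 74 / 102
= 0.7255
= 72.5%

72.5


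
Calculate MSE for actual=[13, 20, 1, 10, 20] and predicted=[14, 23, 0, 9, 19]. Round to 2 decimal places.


Differences: [-1, -3, 1, 1, 1]
Squared errors: [1, 9, 1, 1, 1]
Sum of squared errors = 13
MSE = 13 / 5 = 2.60

2.60


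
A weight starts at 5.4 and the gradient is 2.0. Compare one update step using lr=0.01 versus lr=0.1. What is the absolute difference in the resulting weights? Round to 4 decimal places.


With lr=0.01: w_new = 5.4 - 0.01 * 2.0 = 5.38
With lr=0.1: w_new = 5.4 - 0.1 * 2.0 = 5.2
Absolute difference = |5.38 - 5.2|
= 0.1800

0.1800


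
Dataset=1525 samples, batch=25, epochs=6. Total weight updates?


Iterations per epoch = 1525 / 25 = 61
Total updates = iterations_per_epoch * epochs
= 61 * 6
= 366

366


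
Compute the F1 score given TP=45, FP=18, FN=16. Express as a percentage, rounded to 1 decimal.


Precision = TP / (TP + FP) = 45 / 63 = 0.7143
Recall = TP / (TP + FN) = 45 / 61 = 0.7377
F1 = 2 * P * R / (P + R)
= 2 * 0.7143 * 0.7377 / (0.7143 + 0.7377)
= 1.0539 / 1.452
= 0.7258
As percentage: 72.6%

72.6


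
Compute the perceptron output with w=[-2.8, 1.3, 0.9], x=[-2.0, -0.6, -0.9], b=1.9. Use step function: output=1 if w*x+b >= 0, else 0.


z = w . x + b
= -2.8*-2.0 + 1.3*-0.6 + 0.9*-0.9 + 1.9
= 5.6 + -0.78 + -0.81 + 1.9
= 4.01 + 1.9
= 5.91
Since z = 5.91 >= 0, output = 1

1


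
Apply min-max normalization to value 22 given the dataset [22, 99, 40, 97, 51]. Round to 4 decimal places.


Min = 22, Max = 99
Range = 99 - 22 = 77
Scaled = (x - min) / (max - min)
= (22 - 22) / 77
= 0 / 77
= 0.0000

0.0000


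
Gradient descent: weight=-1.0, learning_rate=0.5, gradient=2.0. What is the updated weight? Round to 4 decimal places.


w_new = w_old - lr * gradient
= -1.0 - 0.5 * 2.0
= -1.0 - (1.0)
= -2.0000

-2.0000


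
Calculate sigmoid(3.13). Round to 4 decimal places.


sigmoid(z) = 1 / (1 + exp(-z))
exp(-(3.13)) = exp(-3.13) = 0.0437
1 + 0.0437 = 1.0437
1 / 1.0437 = 0.9581

0.9581


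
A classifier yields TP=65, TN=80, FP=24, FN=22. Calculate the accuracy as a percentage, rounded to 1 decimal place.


Accuracy = (TP + TN) / (TP + TN + FP + FN) * 100
= (65 + 80) / (65 + 80 + 24 + 22)
= 145 / 191
= 0.7592
= 75.9%

75.9


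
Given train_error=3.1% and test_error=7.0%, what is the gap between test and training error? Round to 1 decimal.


Generalization gap = test_error - train_error
= 7.0 - 3.1
= 3.9%
A moderate gap.

3.9


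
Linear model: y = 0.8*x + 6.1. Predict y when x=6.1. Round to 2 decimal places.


y = 0.8 * 6.1 + (6.1)
= 4.88 + (6.1)
= 10.98

10.98


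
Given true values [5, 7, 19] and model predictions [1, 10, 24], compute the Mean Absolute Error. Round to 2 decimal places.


Absolute errors: [4, 3, 5]
Sum of absolute errors = 12
MAE = 12 / 3 = 4.00

4.00


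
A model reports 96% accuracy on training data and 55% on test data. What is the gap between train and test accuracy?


Gap = train_accuracy - test_accuracy
= 96 - 55
= 41%
This large gap strongly indicates overfitting.

41


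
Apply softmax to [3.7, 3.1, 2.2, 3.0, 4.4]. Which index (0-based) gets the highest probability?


Softmax is a monotonic transformation, so it preserves the argmax.
We need to find the index of the maximum logit.
Index 0: 3.7
Index 1: 3.1
Index 2: 2.2
Index 3: 3.0
Index 4: 4.4
Maximum logit = 4.4 at index 4

4


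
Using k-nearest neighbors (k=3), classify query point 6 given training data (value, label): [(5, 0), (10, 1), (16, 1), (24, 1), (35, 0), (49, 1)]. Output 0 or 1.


Distances from query 6:
Point 5 (class 0): distance = 1
Point 10 (class 1): distance = 4
Point 16 (class 1): distance = 10
K=3 nearest neighbors: classes = [0, 1, 1]
Votes for class 1: 2 / 3
Majority vote => class 1

1


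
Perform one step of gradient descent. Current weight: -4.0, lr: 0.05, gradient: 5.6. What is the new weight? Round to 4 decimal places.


w_new = w_old - lr * gradient
= -4.0 - 0.05 * 5.6
= -4.0 - (0.28)
= -4.2800

-4.2800


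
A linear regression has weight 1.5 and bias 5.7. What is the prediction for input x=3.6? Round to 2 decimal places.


y = 1.5 * 3.6 + (5.7)
= 5.4 + (5.7)
= 11.10

11.10


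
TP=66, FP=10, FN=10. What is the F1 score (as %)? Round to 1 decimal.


Precision = TP / (TP + FP) = 66 / 76 = 0.8684
Recall = TP / (TP + FN) = 66 / 76 = 0.8684
F1 = 2 * P * R / (P + R)
= 2 * 0.8684 * 0.8684 / (0.8684 + 0.8684)
= 1.5083 / 1.7368
= 0.8684
As percentage: 86.8%

86.8


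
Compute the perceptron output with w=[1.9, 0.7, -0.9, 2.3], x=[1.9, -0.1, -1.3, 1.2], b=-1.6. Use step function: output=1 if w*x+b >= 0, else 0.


z = w . x + b
= 1.9*1.9 + 0.7*-0.1 + -0.9*-1.3 + 2.3*1.2 + -1.6
= 3.61 + -0.07 + 1.17 + 2.76 + -1.6
= 7.47 + -1.6
= 5.87
Since z = 5.87 >= 0, output = 1

1


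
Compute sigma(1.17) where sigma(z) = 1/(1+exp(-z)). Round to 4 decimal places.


sigmoid(z) = 1 / (1 + exp(-z))
exp(-(1.17)) = exp(-1.17) = 0.3104
1 + 0.3104 = 1.3104
1 / 1.3104 = 0.7631

0.7631


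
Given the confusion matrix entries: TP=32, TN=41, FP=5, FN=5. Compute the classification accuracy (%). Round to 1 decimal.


Accuracy = (TP + TN) / (TP + TN + FP + FN) * 100
= (32 + 41) / (32 + 41 + 5 + 5)
= 73 / 83
= 0.8795
= 88.0%

88.0


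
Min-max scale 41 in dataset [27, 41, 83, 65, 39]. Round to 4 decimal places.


Min = 27, Max = 83
Range = 83 - 27 = 56
Scaled = (x - min) / (max - min)
= (41 - 27) / 56
= 14 / 56
= 0.2500

0.2500


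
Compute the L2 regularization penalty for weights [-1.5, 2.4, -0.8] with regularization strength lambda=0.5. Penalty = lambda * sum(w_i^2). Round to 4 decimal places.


Squaring each weight:
(-1.5)^2 = 2.25
2.4^2 = 5.76
(-0.8)^2 = 0.64
Sum of squares = 8.65
Penalty = 0.5 * 8.65 = 4.3250

4.3250


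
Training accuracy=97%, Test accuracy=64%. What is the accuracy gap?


Gap = train_accuracy - test_accuracy
= 97 - 64
= 33%
This large gap strongly indicates overfitting.

33


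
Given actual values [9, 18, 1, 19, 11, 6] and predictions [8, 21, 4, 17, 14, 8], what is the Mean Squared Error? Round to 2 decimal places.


Differences: [1, -3, -3, 2, -3, -2]
Squared errors: [1, 9, 9, 4, 9, 4]
Sum of squared errors = 36
MSE = 36 / 6 = 6.00

6.00


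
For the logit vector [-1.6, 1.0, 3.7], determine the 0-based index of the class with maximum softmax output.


Softmax is a monotonic transformation, so it preserves the argmax.
We need to find the index of the maximum logit.
Index 0: -1.6
Index 1: 1.0
Index 2: 3.7
Maximum logit = 3.7 at index 2

2


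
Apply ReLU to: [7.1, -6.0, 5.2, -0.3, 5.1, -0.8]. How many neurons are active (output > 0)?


ReLU(x) = max(0, x) for each element:
ReLU(7.1) = 7.1
ReLU(-6.0) = 0
ReLU(5.2) = 5.2
ReLU(-0.3) = 0
ReLU(5.1) = 5.1
ReLU(-0.8) = 0
Active neurons (>0): 3

3


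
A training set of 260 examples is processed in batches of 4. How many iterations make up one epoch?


Iterations per epoch = dataset_size / batch_size
= 260 / 4
= 65

65


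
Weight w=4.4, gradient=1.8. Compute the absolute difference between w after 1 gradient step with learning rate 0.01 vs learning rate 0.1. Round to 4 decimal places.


With lr=0.01: w_new = 4.4 - 0.01 * 1.8 = 4.382
With lr=0.1: w_new = 4.4 - 0.1 * 1.8 = 4.22
Absolute difference = |4.382 - 4.22|
= 0.1620

0.1620


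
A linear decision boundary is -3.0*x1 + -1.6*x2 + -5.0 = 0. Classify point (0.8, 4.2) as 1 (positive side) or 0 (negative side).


Compute -3.0 * 0.8 + -1.6 * 4.2 + -5.0
= -2.4 + -6.72 + -5.0
= -14.12
Since -14.12 < 0, the point is on the negative side.

0


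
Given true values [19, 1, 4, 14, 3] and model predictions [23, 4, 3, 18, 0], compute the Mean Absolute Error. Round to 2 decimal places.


Absolute errors: [4, 3, 1, 4, 3]
Sum of absolute errors = 15
MAE = 15 / 5 = 3.00

3.00


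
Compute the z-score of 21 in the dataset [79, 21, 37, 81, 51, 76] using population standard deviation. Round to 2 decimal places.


Mean = (79 + 21 + 37 + 81 + 51 + 76) / 6 = 57.5
Variance = sum((x_i - mean)^2) / n = 525.25
Std = sqrt(525.25) = 22.9183
Z = (x - mean) / std
= (21 - 57.5) / 22.9183
= -36.5 / 22.9183
= -1.59

-1.59


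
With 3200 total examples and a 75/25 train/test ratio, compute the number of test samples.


Train samples = 3200 * 75% = 2400
Test samples = 3200 - 2400
= 800

800


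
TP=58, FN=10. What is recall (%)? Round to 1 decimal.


Recall = TP / (TP + FN) * 100
= 58 / (58 + 10)
= 58 / 68
= 0.8529
= 85.3%

85.3


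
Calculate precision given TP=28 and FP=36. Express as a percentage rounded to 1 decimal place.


Precision = TP / (TP + FP) * 100
= 28 / (28 + 36)
= 28 / 64
= 0.4375
= 43.8%

43.8


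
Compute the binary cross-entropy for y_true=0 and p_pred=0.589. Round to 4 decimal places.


For y=0: Loss = -log(1-p)
= -log(1 - 0.589)
= -log(0.411)
= -(-0.8892)
= 0.8892

0.8892


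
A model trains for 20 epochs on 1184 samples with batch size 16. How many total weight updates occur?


Iterations per epoch = 1184 / 16 = 74
Total updates = iterations_per_epoch * epochs
= 74 * 20
= 1480

1480


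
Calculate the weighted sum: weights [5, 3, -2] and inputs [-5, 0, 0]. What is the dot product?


Element-wise products:
5 * -5 = -25
3 * 0 = 0
-2 * 0 = 0
Sum = -25 + 0 + 0
= -25

-25


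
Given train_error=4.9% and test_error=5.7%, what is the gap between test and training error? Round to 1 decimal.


Generalization gap = test_error - train_error
= 5.7 - 4.9
= 0.8%
A small gap suggests good generalization.

0.8


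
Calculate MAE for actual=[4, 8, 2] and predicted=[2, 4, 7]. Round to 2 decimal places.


Absolute errors: [2, 4, 5]
Sum of absolute errors = 11
MAE = 11 / 3 = 3.67

3.67


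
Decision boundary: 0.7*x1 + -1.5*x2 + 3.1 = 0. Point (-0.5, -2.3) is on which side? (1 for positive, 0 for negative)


Compute 0.7 * -0.5 + -1.5 * -2.3 + 3.1
= -0.35 + 3.45 + 3.1
= 6.2
Since 6.2 >= 0, the point is on the positive side.

1


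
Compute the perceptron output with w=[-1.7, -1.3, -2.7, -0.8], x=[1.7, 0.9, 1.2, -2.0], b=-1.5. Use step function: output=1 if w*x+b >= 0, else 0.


z = w . x + b
= -1.7*1.7 + -1.3*0.9 + -2.7*1.2 + -0.8*-2.0 + -1.5
= -2.89 + -1.17 + -3.24 + 1.6 + -1.5
= -5.7 + -1.5
= -7.2
Since z = -7.2 < 0, output = 0

0


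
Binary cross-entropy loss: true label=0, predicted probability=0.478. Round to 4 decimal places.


For y=0: Loss = -log(1-p)
= -log(1 - 0.478)
= -log(0.522)
= -(-0.6501)
= 0.6501

0.6501


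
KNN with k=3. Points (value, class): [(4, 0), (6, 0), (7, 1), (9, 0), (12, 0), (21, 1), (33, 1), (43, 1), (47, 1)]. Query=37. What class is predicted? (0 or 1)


Distances from query 37:
Point 33 (class 1): distance = 4
Point 43 (class 1): distance = 6
Point 47 (class 1): distance = 10
K=3 nearest neighbors: classes = [1, 1, 1]
Votes for class 1: 3 / 3
Majority vote => class 1

1


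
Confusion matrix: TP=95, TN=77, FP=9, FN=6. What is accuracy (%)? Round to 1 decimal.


Accuracy = (TP + TN) / (TP + TN + FP + FN) * 100
= (95 + 77) / (95 + 77 + 9 + 6)
= 172 / 187
= 0.9198
= 92.0%

92.0


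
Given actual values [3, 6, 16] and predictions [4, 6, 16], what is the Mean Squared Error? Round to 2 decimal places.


Differences: [-1, 0, 0]
Squared errors: [1, 0, 0]
Sum of squared errors = 1
MSE = 1 / 3 = 0.33

0.33


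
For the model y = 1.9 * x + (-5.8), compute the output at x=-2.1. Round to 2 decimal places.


y = 1.9 * -2.1 + (-5.8)
= -3.99 + (-5.8)
= -9.79

-9.79


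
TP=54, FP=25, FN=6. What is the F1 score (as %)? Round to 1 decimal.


Precision = TP / (TP + FP) = 54 / 79 = 0.6835
Recall = TP / (TP + FN) = 54 / 60 = 0.9
F1 = 2 * P * R / (P + R)
= 2 * 0.6835 * 0.9 / (0.6835 + 0.9)
= 1.2304 / 1.5835
= 0.777
As percentage: 77.7%

77.7


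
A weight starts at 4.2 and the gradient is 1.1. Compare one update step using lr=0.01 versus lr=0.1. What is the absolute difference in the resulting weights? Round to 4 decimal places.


With lr=0.01: w_new = 4.2 - 0.01 * 1.1 = 4.189
With lr=0.1: w_new = 4.2 - 0.1 * 1.1 = 4.09
Absolute difference = |4.189 - 4.09|
= 0.0990

0.0990


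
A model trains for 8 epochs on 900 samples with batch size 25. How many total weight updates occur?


Iterations per epoch = 900 / 25 = 36
Total updates = iterations_per_epoch * epochs
= 36 * 8
= 288

288


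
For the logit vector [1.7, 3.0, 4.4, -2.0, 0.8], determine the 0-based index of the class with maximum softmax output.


Softmax is a monotonic transformation, so it preserves the argmax.
We need to find the index of the maximum logit.
Index 0: 1.7
Index 1: 3.0
Index 2: 4.4
Index 3: -2.0
Index 4: 0.8
Maximum logit = 4.4 at index 2

2


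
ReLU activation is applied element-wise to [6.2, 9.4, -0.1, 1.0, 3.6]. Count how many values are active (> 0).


ReLU(x) = max(0, x) for each element:
ReLU(6.2) = 6.2
ReLU(9.4) = 9.4
ReLU(-0.1) = 0
ReLU(1.0) = 1.0
ReLU(3.6) = 3.6
Active neurons (>0): 4

4


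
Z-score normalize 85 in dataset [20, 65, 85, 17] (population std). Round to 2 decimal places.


Mean = (20 + 65 + 85 + 17) / 4 = 46.75
Variance = sum((x_i - mean)^2) / n = 849.1875
Std = sqrt(849.1875) = 29.1408
Z = (x - mean) / std
= (85 - 46.75) / 29.1408
= 38.25 / 29.1408
= 1.31

1.31


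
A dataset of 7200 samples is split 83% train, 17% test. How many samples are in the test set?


Train samples = 7200 * 83% = 5976
Test samples = 7200 - 5976
= 1224

1224


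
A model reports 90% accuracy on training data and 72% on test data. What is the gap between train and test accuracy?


Gap = train_accuracy - test_accuracy
= 90 - 72
= 18%
This gap suggests the model is overfitting.

18


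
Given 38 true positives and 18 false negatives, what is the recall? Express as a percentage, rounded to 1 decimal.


Recall = TP / (TP + FN) * 100
= 38 / (38 + 18)
= 38 / 56
= 0.6786
= 67.9%

67.9


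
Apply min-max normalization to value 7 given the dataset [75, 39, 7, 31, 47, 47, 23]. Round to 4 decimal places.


Min = 7, Max = 75
Range = 75 - 7 = 68
Scaled = (x - min) / (max - min)
= (7 - 7) / 68
= 0 / 68
= 0.0000

0.0000


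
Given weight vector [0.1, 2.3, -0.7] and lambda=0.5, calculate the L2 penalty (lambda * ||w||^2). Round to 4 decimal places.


Squaring each weight:
0.1^2 = 0.01
2.3^2 = 5.29
(-0.7)^2 = 0.49
Sum of squares = 5.79
Penalty = 0.5 * 5.79 = 2.8950

2.8950


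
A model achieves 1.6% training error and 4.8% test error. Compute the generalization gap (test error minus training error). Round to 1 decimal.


Generalization gap = test_error - train_error
= 4.8 - 1.6
= 3.2%
A moderate gap.

3.2


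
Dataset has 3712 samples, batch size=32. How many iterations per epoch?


Iterations per epoch = dataset_size / batch_size
= 3712 / 32
= 116

116


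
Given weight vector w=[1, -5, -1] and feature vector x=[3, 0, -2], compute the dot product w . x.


Element-wise products:
1 * 3 = 3
-5 * 0 = 0
-1 * -2 = 2
Sum = 3 + 0 + 2
= 5

5


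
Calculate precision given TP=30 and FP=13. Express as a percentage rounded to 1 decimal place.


Precision = TP / (TP + FP) * 100
= 30 / (30 + 13)
= 30 / 43
= 0.6977
= 69.8%

69.8


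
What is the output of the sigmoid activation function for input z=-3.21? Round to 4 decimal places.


sigmoid(z) = 1 / (1 + exp(-z))
exp(-(-3.21)) = exp(3.21) = 24.7791
1 + 24.7791 = 25.7791
1 / 25.7791 = 0.0388

0.0388


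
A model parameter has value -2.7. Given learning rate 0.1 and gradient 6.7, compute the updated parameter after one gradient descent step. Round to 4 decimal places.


w_new = w_old - lr * gradient
= -2.7 - 0.1 * 6.7
= -2.7 - (0.67)
= -3.3700

-3.3700


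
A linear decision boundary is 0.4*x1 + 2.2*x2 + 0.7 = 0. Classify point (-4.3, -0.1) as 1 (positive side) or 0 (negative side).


Compute 0.4 * -4.3 + 2.2 * -0.1 + 0.7
= -1.72 + -0.22 + 0.7
= -1.24
Since -1.24 < 0, the point is on the negative side.

0


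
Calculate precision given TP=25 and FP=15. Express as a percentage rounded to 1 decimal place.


Precision = TP / (TP + FP) * 100
= 25 / (25 + 15)
= 25 / 40
= 0.625
= 62.5%

62.5


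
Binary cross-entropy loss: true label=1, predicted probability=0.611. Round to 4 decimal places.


For y=1: Loss = -log(p)
= -log(0.611)
= -(-0.4927)
= 0.4927

0.4927


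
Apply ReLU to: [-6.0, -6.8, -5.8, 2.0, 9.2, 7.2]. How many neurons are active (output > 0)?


ReLU(x) = max(0, x) for each element:
ReLU(-6.0) = 0
ReLU(-6.8) = 0
ReLU(-5.8) = 0
ReLU(2.0) = 2.0
ReLU(9.2) = 9.2
ReLU(7.2) = 7.2
Active neurons (>0): 3

3


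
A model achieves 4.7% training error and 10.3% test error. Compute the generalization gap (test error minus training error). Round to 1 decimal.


Generalization gap = test_error - train_error
= 10.3 - 4.7
= 5.6%
A moderate gap.

5.6


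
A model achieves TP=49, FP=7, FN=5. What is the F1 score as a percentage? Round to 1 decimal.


Precision = TP / (TP + FP) = 49 / 56 = 0.875
Recall = TP / (TP + FN) = 49 / 54 = 0.9074
F1 = 2 * P * R / (P + R)
= 2 * 0.875 * 0.9074 / (0.875 + 0.9074)
= 1.588 / 1.7824
= 0.8909
As percentage: 89.1%

89.1


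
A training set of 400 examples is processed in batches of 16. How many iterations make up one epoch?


Iterations per epoch = dataset_size / batch_size
= 400 / 16
= 25

25


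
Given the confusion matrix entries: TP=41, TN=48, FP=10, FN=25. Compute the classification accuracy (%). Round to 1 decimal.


Accuracy = (TP + TN) / (TP + TN + FP + FN) * 100
= (41 + 48) / (41 + 48 + 10 + 25)
= 89 / 124
= 0.7177
= 71.8%

71.8


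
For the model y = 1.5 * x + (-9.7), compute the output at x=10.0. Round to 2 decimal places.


y = 1.5 * 10.0 + (-9.7)
= 15.0 + (-9.7)
= 5.30

5.30


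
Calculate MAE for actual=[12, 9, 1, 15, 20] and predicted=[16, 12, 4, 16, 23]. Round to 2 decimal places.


Absolute errors: [4, 3, 3, 1, 3]
Sum of absolute errors = 14
MAE = 14 / 5 = 2.80

2.80


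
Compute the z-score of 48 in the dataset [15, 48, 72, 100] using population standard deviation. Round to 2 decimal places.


Mean = (15 + 48 + 72 + 100) / 4 = 58.75
Variance = sum((x_i - mean)^2) / n = 976.6875
Std = sqrt(976.6875) = 31.252
Z = (x - mean) / std
= (48 - 58.75) / 31.252
= -10.75 / 31.252
= -0.34

-0.34


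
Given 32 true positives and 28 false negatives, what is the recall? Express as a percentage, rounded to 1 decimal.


Recall = TP / (TP + FN) * 100
= 32 / (32 + 28)
= 32 / 60
= 0.5333
= 53.3%

53.3


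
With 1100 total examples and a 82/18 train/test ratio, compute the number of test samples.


Train samples = 1100 * 82% = 902
Test samples = 1100 - 902
= 198

198


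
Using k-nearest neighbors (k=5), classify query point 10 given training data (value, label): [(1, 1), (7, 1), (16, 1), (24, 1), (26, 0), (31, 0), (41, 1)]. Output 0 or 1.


Distances from query 10:
Point 7 (class 1): distance = 3
Point 16 (class 1): distance = 6
Point 1 (class 1): distance = 9
Point 24 (class 1): distance = 14
Point 26 (class 0): distance = 16
K=5 nearest neighbors: classes = [1, 1, 1, 1, 0]
Votes for class 1: 4 / 5
Majority vote => class 1

1


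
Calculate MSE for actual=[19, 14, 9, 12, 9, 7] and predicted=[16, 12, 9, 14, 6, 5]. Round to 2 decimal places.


Differences: [3, 2, 0, -2, 3, 2]
Squared errors: [9, 4, 0, 4, 9, 4]
Sum of squared errors = 30
MSE = 30 / 6 = 5.00

5.00


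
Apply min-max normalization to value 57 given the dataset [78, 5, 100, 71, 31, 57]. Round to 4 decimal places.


Min = 5, Max = 100
Range = 100 - 5 = 95
Scaled = (x - min) / (max - min)
= (57 - 5) / 95
= 52 / 95
= 0.5474

0.5474


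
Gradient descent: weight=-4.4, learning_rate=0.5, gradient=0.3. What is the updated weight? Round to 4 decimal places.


w_new = w_old - lr * gradient
= -4.4 - 0.5 * 0.3
= -4.4 - (0.15)
= -4.5500

-4.5500


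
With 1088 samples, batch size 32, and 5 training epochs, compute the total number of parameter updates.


Iterations per epoch = 1088 / 32 = 34
Total updates = iterations_per_epoch * epochs
= 34 * 5
= 170

170


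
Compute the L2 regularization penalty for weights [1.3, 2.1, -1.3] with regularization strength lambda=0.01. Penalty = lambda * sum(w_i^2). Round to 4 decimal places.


Squaring each weight:
1.3^2 = 1.69
2.1^2 = 4.41
(-1.3)^2 = 1.69
Sum of squares = 7.79
Penalty = 0.01 * 7.79 = 0.0779

0.0779
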